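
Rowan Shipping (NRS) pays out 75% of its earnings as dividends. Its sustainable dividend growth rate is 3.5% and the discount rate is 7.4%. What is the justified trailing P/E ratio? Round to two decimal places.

Justified trailing P/E = b(1+g)/(r−g) = 0.75×(1+0.035)/(0.074−0.035) = 19.9038

19.90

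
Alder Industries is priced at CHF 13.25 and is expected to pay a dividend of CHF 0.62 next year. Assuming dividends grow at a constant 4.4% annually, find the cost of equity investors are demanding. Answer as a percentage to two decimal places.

9.08%

Rearranging the constant-growth DDM: r = D₁/P₀ + g.
r = 0.6200 / 13.25 + 0.044 = 0.04679 + 0.044 = 0.09079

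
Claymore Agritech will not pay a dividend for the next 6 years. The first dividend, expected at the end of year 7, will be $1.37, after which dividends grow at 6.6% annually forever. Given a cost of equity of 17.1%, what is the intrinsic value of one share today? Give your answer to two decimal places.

$5.06

Deferred-dividend DDM. At t=6 the remaining stream is a growing perpetuity with first payment D_7 = 1.37.
V_6 = D_7/(r−g) = 1.37/(0.171−0.066) = 13.0476
P₀ = V_6/(1+r)^6 = 13.0476/(1+0.171)^6 = 5.0605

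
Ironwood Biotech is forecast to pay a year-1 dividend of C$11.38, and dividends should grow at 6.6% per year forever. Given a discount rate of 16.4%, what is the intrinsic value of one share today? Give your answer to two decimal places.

C$116.12

Gordon growth model: P₀ = D₁/(r − g), with D₁ = 11.38 given directly.
P₀ = 11.3800 / (0.164 − 0.066) = 11.3800 / 0.098 = 116.1224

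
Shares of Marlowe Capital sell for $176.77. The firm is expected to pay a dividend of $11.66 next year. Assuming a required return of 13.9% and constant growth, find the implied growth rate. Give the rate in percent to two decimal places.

From P₀ = D₁/(r − g), the implied growth is g = r − D₁/P₀.
g = 0.139 − 11.66/176.77 = 0.139 − 0.06596 = 0.07304

7.30%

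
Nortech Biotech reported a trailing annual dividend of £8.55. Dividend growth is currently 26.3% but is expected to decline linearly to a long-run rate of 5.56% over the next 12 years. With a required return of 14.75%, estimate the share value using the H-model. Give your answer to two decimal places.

£213.98

H-model: P₀ = D₀[(1+g_L) + H(g_S−g_L)]/(r−g_L), with H = 12/2 = 6.
P₀ = 8.55 × [(1+0.0556) + 6×(0.263−0.0556)] / (0.1475−0.0556)
   = 8.55 × 2.3000 / 0.0919 = 213.9826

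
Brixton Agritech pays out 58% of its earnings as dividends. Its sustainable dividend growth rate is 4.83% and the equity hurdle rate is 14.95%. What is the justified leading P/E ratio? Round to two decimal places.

5.73

Justified leading P/E = b/(r−g) = 0.58/(0.1495−0.0483) = 5.7312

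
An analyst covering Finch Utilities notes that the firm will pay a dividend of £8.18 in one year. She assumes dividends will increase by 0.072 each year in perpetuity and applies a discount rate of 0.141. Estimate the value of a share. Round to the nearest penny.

Gordon growth model: P₀ = D₁/(r − g), with D₁ = 8.18 given directly.
P₀ = 8.1800 / (0.141 − 0.072) = 8.1800 / 0.069 = 118.5507

£118.55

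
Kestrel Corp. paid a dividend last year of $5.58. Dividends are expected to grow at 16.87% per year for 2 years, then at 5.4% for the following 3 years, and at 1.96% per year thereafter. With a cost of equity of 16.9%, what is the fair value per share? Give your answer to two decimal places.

Three-stage DDM. Project D₁…D_5; terminal Gordon value at t=5 with g = 0.0196; discount at r = 0.169.
D_1 = 6.5213
D_2 = 7.6215
D_3 = 8.0331
D_4 = 8.4668
D_5 = 8.9241
TV_5 = 9.0990/(0.169−0.0196) = 60.9034
P₀ = Σ Dₜ/(1+r)ᵗ + TV_5/(1+r)^5 = 52.7035

$52.70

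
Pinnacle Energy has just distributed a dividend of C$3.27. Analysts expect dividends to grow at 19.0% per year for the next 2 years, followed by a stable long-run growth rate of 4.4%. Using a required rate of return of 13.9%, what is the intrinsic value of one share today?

Two-stage DDM. Project D₁…D_2 at 0.19, terminal growth 0.044, discount at r = 0.139.
D_1 = 3.8913
D_2 = 4.6306
Terminal value at t=2: TV = D_3/(r−g) = 4.8344/(0.139−0.044) = 50.8884
P₀ = 3.8913/(1+0.139)^1 + 4.6306/(1+0.139)^2 + 50.8884/(1+0.139)^2 = 46.2115

C$46.21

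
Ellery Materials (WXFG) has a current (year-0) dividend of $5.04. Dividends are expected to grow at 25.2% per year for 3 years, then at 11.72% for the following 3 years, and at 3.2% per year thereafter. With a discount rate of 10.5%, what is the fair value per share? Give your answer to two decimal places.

$149.10

Three-stage DDM. Project D₁…D_6; terminal Gordon value at t=6 with g = 0.032; discount at r = 0.105.
D_1 = 6.3101
D_2 = 7.9002
D_3 = 9.8911
D_4 = 11.0503
D_5 = 12.3454
D_6 = 13.7923
TV_6 = 14.2336/(0.105−0.032) = 194.9814
P₀ = Σ Dₜ/(1+r)ᵗ + TV_6/(1+r)^6 = 149.1008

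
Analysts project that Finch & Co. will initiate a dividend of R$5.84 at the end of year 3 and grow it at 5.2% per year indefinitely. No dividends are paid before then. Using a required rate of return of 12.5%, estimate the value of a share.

R$63.21

Deferred-dividend DDM. At t=2 the remaining stream is a growing perpetuity with first payment D_3 = 5.84.
V_2 = D_3/(r−g) = 5.84/(0.125−0.052) = 80.0000
P₀ = V_2/(1+r)^2 = 80.0000/(1+0.125)^2 = 63.2099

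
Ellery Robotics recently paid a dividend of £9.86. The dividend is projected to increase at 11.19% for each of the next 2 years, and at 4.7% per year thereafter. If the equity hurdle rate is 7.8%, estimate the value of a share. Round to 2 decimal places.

£374.95

Two-stage DDM. Project D₁…D_2 at 0.1119, terminal growth 0.047, discount at r = 0.078.
D_1 = 10.9633
D_2 = 12.1901
Terminal value at t=2: TV = D_3/(r−g) = 12.7631/(0.078−0.047) = 411.7118
P₀ = 10.9633/(1+0.078)^1 + 12.1901/(1+0.078)^2 + 411.7118/(1+0.078)^2 = 374.9475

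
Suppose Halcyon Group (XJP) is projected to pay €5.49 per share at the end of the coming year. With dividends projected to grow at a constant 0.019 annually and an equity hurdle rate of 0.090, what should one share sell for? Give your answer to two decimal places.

Gordon growth model: P₀ = D₁/(r − g), with D₁ = 5.49 given directly.
P₀ = 5.4900 / (0.09 − 0.019) = 5.4900 / 0.071 = 77.3239

€77.32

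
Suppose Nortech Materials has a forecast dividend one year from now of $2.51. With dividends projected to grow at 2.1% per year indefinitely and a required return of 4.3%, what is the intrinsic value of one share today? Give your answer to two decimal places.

$114.09

Gordon growth model: P₀ = D₁/(r − g), with D₁ = 2.51 given directly.
P₀ = 2.5100 / (0.043 − 0.021) = 2.5100 / 0.022 = 114.0909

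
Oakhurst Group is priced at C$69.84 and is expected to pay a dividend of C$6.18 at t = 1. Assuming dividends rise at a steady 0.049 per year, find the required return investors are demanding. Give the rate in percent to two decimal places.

13.75%

Rearranging the constant-growth DDM: r = D₁/P₀ + g.
r = 6.1800 / 69.84 + 0.049 = 0.08849 + 0.049 = 0.13749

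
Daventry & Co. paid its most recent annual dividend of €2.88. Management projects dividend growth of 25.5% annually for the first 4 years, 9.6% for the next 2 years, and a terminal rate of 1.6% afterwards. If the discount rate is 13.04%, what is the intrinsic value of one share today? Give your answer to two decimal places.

€59.95

Three-stage DDM. Project D₁…D_6; terminal Gordon value at t=6 with g = 0.016; discount at r = 0.1304.
D_1 = 3.6144
D_2 = 4.5361
D_3 = 5.6928
D_4 = 7.1444
D_5 = 7.8303
D_6 = 8.5820
TV_6 = 8.7193/(0.1304−0.016) = 76.2178
P₀ = Σ Dₜ/(1+r)ᵗ + TV_6/(1+r)^6 = 59.9511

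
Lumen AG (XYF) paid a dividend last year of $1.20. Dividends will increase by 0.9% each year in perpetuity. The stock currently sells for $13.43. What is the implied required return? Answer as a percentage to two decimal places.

9.92%

Rearranging the constant-growth DDM: r = D₁/P₀ + g.
D₁ = 1.20 × (1 + 0.009) = 1.2108.
r = 1.2108 / 13.43 + 0.009 = 0.09016 + 0.009 = 0.09916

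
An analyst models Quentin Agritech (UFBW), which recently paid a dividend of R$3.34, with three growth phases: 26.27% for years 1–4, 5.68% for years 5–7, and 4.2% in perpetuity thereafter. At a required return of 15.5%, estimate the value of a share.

R$62.49

Three-stage DDM. Project D₁…D_7; terminal Gordon value at t=7 with g = 0.042; discount at r = 0.155.
D_1 = 4.2174
D_2 = 5.3253
D_3 = 6.7243
D_4 = 8.4908
D_5 = 8.9730
D_6 = 9.4827
D_7 = 10.0213
TV_7 = 10.4422/(0.155−0.042) = 92.4091
P₀ = Σ Dₜ/(1+r)ᵗ + TV_7/(1+r)^7 = 62.4940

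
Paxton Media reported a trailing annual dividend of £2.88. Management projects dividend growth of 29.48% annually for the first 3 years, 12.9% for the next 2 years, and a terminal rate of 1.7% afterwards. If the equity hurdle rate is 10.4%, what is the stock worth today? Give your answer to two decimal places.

£78.40

Three-stage DDM. Project D₁…D_5; terminal Gordon value at t=5 with g = 0.017; discount at r = 0.104.
D_1 = 3.7290
D_2 = 4.8283
D_3 = 6.2517
D_4 = 7.0582
D_5 = 7.9687
TV_5 = 8.1042/(0.104−0.017) = 93.1516
P₀ = Σ Dₜ/(1+r)ᵗ + TV_5/(1+r)^5 = 78.3952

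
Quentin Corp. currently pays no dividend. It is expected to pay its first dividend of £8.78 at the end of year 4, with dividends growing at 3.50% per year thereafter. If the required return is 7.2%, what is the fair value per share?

Deferred-dividend DDM. At t=3 the remaining stream is a growing perpetuity with first payment D_4 = 8.78.
V_3 = D_4/(r−g) = 8.78/(0.072−0.035) = 237.2973
P₀ = V_3/(1+r)^3 = 237.2973/(1+0.072)^3 = 192.6231

£192.62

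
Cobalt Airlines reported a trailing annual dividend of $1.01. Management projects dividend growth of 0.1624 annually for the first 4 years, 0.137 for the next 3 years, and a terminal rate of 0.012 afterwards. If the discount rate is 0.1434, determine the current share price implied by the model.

$15.58

Three-stage DDM. Project D₁…D_7; terminal Gordon value at t=7 with g = 0.012; discount at r = 0.1434.
D_1 = 1.1740
D_2 = 1.3647
D_3 = 1.5863
D_4 = 1.8439
D_5 = 2.0965
D_6 = 2.3838
D_7 = 2.7103
TV_7 = 2.7429/(0.1434−0.012) = 20.8742
P₀ = Σ Dₜ/(1+r)ᵗ + TV_7/(1+r)^7 = 15.5810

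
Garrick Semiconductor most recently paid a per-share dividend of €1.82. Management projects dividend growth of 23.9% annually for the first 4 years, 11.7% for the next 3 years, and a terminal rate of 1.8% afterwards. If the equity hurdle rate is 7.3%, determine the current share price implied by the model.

€88.65

Three-stage DDM. Project D₁…D_7; terminal Gordon value at t=7 with g = 0.018; discount at r = 0.073.
D_1 = 2.2550
D_2 = 2.7939
D_3 = 3.4617
D_4 = 4.2890
D_5 = 4.7908
D_6 = 5.3513
D_7 = 5.9775
TV_7 = 6.0850/(0.073−0.018) = 110.6372
P₀ = Σ Dₜ/(1+r)ᵗ + TV_7/(1+r)^7 = 88.6530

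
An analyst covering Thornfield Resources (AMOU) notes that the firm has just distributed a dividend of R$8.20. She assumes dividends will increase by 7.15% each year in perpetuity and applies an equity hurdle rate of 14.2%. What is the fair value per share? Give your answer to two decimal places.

R$124.63

Gordon growth model: P₀ = D₁/(r − g). D₁ = 8.20 × (1 + 0.0715) = 8.7863.
P₀ = 8.7863 / (0.142 − 0.0715) = 8.7863 / 0.0705 = 124.6284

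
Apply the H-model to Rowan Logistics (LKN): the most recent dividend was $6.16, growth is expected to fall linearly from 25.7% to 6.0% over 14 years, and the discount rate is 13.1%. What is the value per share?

$211.61

H-model: P₀ = D₀[(1+g_L) + H(g_S−g_L)]/(r−g_L), with H = 14/2 = 7.
P₀ = 6.16 × [(1+0.06) + 7×(0.257−0.06)] / (0.131−0.06)
   = 6.16 × 2.4390 / 0.071 = 211.6090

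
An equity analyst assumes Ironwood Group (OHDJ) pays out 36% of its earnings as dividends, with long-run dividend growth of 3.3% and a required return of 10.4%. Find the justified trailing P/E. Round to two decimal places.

Justified trailing P/E = b(1+g)/(r−g) = 0.36×(1+0.033)/(0.104−0.033) = 5.2377

5.24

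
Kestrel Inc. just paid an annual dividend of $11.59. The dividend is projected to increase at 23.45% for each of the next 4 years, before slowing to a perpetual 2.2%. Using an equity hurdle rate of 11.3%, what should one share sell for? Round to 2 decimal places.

Two-stage DDM. Project D₁…D_4 at 0.2345, terminal growth 0.022, discount at r = 0.113.
D_1 = 14.3079
D_2 = 17.6630
D_3 = 21.8050
D_4 = 26.9183
Terminal value at t=4: TV = D_5/(r−g) = 27.5105/(0.113−0.022) = 302.3133
P₀ = 14.3079/(1+0.113)^1 + 17.6630/(1+0.113)^2 + 21.8050/(1+0.113)^3 + 26.9183/(1+0.113)^4 + 302.3133/(1+0.113)^4 = 257.4751

$257.48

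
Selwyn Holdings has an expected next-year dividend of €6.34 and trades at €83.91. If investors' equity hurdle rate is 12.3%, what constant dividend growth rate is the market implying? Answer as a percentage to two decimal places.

4.74%

From P₀ = D₁/(r − g), the implied growth is g = r − D₁/P₀.
g = 0.123 − 6.34/83.91 = 0.123 − 0.07556 = 0.04744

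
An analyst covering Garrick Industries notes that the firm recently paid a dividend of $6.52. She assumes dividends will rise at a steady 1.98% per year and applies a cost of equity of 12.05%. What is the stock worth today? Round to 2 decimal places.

Gordon growth model: P₀ = D₁/(r − g). D₁ = 6.52 × (1 + 0.0198) = 6.6491.
P₀ = 6.6491 / (0.1205 − 0.0198) = 6.6491 / 0.1007 = 66.0288

$66.03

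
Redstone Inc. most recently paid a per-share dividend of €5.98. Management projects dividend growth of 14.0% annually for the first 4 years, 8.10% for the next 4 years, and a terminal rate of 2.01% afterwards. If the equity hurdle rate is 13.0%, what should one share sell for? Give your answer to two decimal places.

Three-stage DDM. Project D₁…D_8; terminal Gordon value at t=8 with g = 0.0201; discount at r = 0.13.
D_1 = 6.8172
D_2 = 7.7716
D_3 = 8.8596
D_4 = 10.1000
D_5 = 10.9181
D_6 = 11.8024
D_7 = 12.7584
D_8 = 13.7919
TV_8 = 14.0691/(0.13−0.0201) = 128.0172
P₀ = Σ Dₜ/(1+r)ᵗ + TV_8/(1+r)^8 = 94.8147

€94.81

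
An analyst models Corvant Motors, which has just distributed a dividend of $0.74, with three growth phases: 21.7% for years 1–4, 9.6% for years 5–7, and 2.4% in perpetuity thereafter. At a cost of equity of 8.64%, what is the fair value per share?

Three-stage DDM. Project D₁…D_7; terminal Gordon value at t=7 with g = 0.024; discount at r = 0.0864.
D_1 = 0.9006
D_2 = 1.0960
D_3 = 1.3338
D_4 = 1.6233
D_5 = 1.7791
D_6 = 1.9499
D_7 = 2.1371
TV_7 = 2.1884/(0.0864−0.024) = 35.0704
P₀ = Σ Dₜ/(1+r)ᵗ + TV_7/(1+r)^7 = 27.1553

$27.16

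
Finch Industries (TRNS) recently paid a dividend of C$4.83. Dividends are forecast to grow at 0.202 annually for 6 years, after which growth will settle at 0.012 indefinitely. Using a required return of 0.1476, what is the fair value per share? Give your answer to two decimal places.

C$81.78

Two-stage DDM. Project D₁…D_6 at 0.202, terminal growth 0.012, discount at r = 0.1476.
D_1 = 5.8057
D_2 = 6.9784
D_3 = 8.3880
D_4 = 10.0824
D_5 = 12.1191
D_6 = 14.5671
Terminal value at t=6: TV = D_7/(r−g) = 14.7419/(0.1476−0.012) = 108.7163
P₀ = 5.8057/(1+0.1476)^1 + 6.9784/(1+0.1476)^2 + 8.3880/(1+0.1476)^3 + 10.0824/(1+0.1476)^4 + 12.1191/(1+0.1476)^5 + 14.5671/(1+0.1476)^6 + 108.7163/(1+0.1476)^6 = 81.7804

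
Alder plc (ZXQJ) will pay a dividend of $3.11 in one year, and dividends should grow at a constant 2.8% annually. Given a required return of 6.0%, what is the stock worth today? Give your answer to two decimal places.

$97.19

Gordon growth model: P₀ = D₁/(r − g), with D₁ = 3.11 given directly.
P₀ = 3.1100 / (0.06 − 0.028) = 3.1100 / 0.032 = 97.1875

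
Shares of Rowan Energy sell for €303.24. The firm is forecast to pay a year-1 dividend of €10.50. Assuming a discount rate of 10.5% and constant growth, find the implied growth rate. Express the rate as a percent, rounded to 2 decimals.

From P₀ = D₁/(r − g), the implied growth is g = r − D₁/P₀.
g = 0.105 − 10.50/303.24 = 0.105 − 0.03463 = 0.07037

7.04%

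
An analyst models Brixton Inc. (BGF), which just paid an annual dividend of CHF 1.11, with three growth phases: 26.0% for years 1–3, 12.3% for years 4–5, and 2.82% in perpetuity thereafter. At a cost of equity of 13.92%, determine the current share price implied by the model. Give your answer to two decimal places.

CHF 20.55

Three-stage DDM. Project D₁…D_5; terminal Gordon value at t=5 with g = 0.0282; discount at r = 0.1392.
D_1 = 1.3986
D_2 = 1.7622
D_3 = 2.2204
D_4 = 2.4935
D_5 = 2.8002
TV_5 = 2.8792/(0.1392−0.0282) = 25.9387
P₀ = Σ Dₜ/(1+r)ᵗ + TV_5/(1+r)^5 = 20.5466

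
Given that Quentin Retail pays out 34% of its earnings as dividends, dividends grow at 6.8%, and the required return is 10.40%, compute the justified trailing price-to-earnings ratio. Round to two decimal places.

10.09

Justified trailing P/E = b(1+g)/(r−g) = 0.34×(1+0.068)/(0.104−0.068) = 10.0867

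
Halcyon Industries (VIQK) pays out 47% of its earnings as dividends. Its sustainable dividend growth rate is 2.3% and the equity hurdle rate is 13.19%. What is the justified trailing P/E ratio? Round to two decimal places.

Justified trailing P/E = b(1+g)/(r−g) = 0.47×(1+0.023)/(0.1319−0.023) = 4.4152

4.42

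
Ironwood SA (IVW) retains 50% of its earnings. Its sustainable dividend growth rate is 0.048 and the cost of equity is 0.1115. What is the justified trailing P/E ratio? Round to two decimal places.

8.25

Payout ratio b = 1 − 0.50 = 0.50.
Justified trailing P/E = b(1+g)/(r−g) = 0.50×(1+0.048)/(0.1115−0.048) = 8.2520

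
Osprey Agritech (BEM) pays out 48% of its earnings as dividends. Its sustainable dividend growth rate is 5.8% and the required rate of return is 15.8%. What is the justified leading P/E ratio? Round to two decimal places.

4.80

Justified leading P/E = b/(r−g) = 0.48/(0.158−0.058) = 4.8000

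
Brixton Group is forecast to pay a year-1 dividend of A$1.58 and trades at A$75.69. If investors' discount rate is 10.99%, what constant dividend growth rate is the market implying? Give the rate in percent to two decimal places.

8.90%

From P₀ = D₁/(r − g), the implied growth is g = r − D₁/P₀.
g = 0.1099 − 1.58/75.69 = 0.1099 − 0.02087 = 0.08903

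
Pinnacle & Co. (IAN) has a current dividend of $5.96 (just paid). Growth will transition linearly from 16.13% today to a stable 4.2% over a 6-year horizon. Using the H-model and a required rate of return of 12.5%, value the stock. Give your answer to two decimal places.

H-model: P₀ = D₀[(1+g_L) + H(g_S−g_L)]/(r−g_L), with H = 6/2 = 3.
P₀ = 5.96 × [(1+0.042) + 3×(0.1613−0.042)] / (0.125−0.042)
   = 5.96 × 1.3999 / 0.083 = 100.5229

$100.52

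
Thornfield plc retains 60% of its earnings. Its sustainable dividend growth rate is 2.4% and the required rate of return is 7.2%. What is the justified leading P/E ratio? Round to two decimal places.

Payout ratio b = 1 − 0.60 = 0.40.
Justified leading P/E = b/(r−g) = 0.40/(0.072−0.024) = 8.3333

8.33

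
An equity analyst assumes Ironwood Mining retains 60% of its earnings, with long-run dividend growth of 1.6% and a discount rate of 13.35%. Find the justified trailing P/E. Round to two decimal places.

Payout ratio b = 1 − 0.60 = 0.40.
Justified trailing P/E = b(1+g)/(r−g) = 0.40×(1+0.016)/(0.1335−0.016) = 3.4587

3.46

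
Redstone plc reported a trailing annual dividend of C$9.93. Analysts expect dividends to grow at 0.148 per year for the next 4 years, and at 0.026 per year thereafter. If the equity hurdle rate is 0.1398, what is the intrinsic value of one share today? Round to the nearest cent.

Two-stage DDM. Project D₁…D_4 at 0.148, terminal growth 0.026, discount at r = 0.1398.
D_1 = 11.3996
D_2 = 13.0868
D_3 = 15.0236
D_4 = 17.2471
Terminal value at t=4: TV = D_5/(r−g) = 17.6956/(0.1398−0.026) = 155.4970
P₀ = 11.3996/(1+0.1398)^1 + 13.0868/(1+0.1398)^2 + 15.0236/(1+0.1398)^3 + 17.2471/(1+0.1398)^4 + 155.4970/(1+0.1398)^4 = 132.5709

C$132.57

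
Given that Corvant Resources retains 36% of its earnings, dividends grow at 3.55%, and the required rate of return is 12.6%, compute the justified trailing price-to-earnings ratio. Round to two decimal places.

7.32

Payout ratio b = 1 − 0.36 = 0.64.
Justified trailing P/E = b(1+g)/(r−g) = 0.64×(1+0.0355)/(0.126−0.0355) = 7.3229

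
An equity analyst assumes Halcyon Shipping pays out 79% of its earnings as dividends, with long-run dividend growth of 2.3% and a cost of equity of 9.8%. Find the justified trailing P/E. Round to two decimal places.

Justified trailing P/E = b(1+g)/(r−g) = 0.79×(1+0.023)/(0.098−0.023) = 10.7756

10.78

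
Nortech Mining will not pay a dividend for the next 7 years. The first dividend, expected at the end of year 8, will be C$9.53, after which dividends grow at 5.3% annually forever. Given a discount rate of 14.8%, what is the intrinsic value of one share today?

Deferred-dividend DDM. At t=7 the remaining stream is a growing perpetuity with first payment D_8 = 9.53.
V_7 = D_8/(r−g) = 9.53/(0.148−0.053) = 100.3158
P₀ = V_7/(1+r)^7 = 100.3158/(1+0.148)^7 = 38.1747

C$38.17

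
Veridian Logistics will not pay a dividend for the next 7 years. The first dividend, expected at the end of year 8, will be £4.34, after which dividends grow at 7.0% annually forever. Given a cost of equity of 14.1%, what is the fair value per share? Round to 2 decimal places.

£24.28

Deferred-dividend DDM. At t=7 the remaining stream is a growing perpetuity with first payment D_8 = 4.34.
V_7 = D_8/(r−g) = 4.34/(0.141−0.07) = 61.1268
P₀ = V_7/(1+r)^7 = 61.1268/(1+0.141)^7 = 24.2791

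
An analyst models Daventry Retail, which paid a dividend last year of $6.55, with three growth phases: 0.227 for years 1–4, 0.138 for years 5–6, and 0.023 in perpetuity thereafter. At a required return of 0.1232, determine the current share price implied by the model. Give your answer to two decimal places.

$149.63

Three-stage DDM. Project D₁…D_6; terminal Gordon value at t=6 with g = 0.023; discount at r = 0.1232.
D_1 = 8.0369
D_2 = 9.8612
D_3 = 12.0997
D_4 = 14.8463
D_5 = 16.8951
D_6 = 19.2267
TV_6 = 19.6689/(0.1232−0.023) = 196.2962
P₀ = Σ Dₜ/(1+r)ᵗ + TV_6/(1+r)^6 = 149.6272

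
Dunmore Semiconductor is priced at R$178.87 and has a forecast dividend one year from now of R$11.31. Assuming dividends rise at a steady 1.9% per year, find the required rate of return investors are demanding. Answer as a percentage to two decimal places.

8.22%

Rearranging the constant-growth DDM: r = D₁/P₀ + g.
r = 11.3100 / 178.87 + 0.019 = 0.06323 + 0.019 = 0.08223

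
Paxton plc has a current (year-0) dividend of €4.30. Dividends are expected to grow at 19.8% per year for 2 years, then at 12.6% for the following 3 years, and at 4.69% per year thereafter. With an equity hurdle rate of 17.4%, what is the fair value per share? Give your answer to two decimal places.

€53.77

Three-stage DDM. Project D₁…D_5; terminal Gordon value at t=5 with g = 0.0469; discount at r = 0.174.
D_1 = 5.1514
D_2 = 6.1714
D_3 = 6.9490
D_4 = 7.8245
D_5 = 8.8104
TV_5 = 9.2236/(0.174−0.0469) = 72.5700
P₀ = Σ Dₜ/(1+r)ᵗ + TV_5/(1+r)^5 = 53.7695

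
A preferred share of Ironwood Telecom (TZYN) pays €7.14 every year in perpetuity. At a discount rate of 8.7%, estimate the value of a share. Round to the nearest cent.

€82.07

Zero-growth DDM (perpetuity): P₀ = D/r = 7.14 / 0.087 = 82.0690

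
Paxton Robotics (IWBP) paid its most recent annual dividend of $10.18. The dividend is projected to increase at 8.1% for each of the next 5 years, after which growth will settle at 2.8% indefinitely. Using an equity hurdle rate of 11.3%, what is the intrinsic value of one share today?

Two-stage DDM. Project D₁…D_5 at 0.081, terminal growth 0.028, discount at r = 0.113.
D_1 = 11.0046
D_2 = 11.8960
D_3 = 12.8595
D_4 = 13.9011
D_5 = 15.0271
Terminal value at t=5: TV = D_6/(r−g) = 15.4479/(0.113−0.028) = 181.7400
P₀ = 11.0046/(1+0.113)^1 + 11.8960/(1+0.113)^2 + 12.8595/(1+0.113)^3 + 13.9011/(1+0.113)^4 + 15.0271/(1+0.113)^5 + 181.7400/(1+0.113)^5 = 153.0825

$153.08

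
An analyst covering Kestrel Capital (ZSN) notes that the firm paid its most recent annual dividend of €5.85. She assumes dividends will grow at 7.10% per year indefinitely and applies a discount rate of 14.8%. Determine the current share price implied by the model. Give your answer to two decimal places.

Gordon growth model: P₀ = D₁/(r − g). D₁ = 5.85 × (1 + 0.071) = 6.2653.
P₀ = 6.2653 / (0.148 − 0.071) = 6.2653 / 0.077 = 81.3682

€81.37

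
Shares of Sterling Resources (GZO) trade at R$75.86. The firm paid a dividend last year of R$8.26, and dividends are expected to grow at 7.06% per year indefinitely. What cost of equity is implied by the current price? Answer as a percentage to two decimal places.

18.72%

Rearranging the constant-growth DDM: r = D₁/P₀ + g.
D₁ = 8.26 × (1 + 0.0706) = 8.8432.
r = 8.8432 / 75.86 + 0.0706 = 0.11657 + 0.0706 = 0.18717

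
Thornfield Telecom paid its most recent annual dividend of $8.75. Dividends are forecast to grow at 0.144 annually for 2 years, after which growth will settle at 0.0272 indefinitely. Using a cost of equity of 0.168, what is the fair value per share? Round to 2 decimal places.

Two-stage DDM. Project D₁…D_2 at 0.144, terminal growth 0.0272, discount at r = 0.168.
D_1 = 10.0100
D_2 = 11.4514
Terminal value at t=2: TV = D_3/(r−g) = 11.7629/(0.168−0.0272) = 83.5435
P₀ = 10.0100/(1+0.168)^1 + 11.4514/(1+0.168)^2 + 83.5435/(1+0.168)^2 = 78.2031

$78.20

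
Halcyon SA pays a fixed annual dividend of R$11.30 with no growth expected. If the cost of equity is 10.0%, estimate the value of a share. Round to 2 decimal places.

R$113.00

Zero-growth DDM (perpetuity): P₀ = D/r = 11.30 / 0.1 = 113.0000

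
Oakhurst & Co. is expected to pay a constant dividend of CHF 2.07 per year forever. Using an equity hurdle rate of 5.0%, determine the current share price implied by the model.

Zero-growth DDM (perpetuity): P₀ = D/r = 2.07 / 0.05 = 41.4000

CHF 41.40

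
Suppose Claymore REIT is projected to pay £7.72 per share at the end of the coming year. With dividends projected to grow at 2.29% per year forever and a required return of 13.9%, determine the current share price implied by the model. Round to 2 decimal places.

Gordon growth model: P₀ = D₁/(r − g), with D₁ = 7.72 given directly.
P₀ = 7.7200 / (0.139 − 0.0229) = 7.7200 / 0.1161 = 66.4944

£66.49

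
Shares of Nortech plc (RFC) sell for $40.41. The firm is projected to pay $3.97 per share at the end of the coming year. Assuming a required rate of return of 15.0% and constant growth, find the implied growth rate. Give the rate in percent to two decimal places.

5.18%

From P₀ = D₁/(r − g), the implied growth is g = r − D₁/P₀.
g = 0.15 − 3.97/40.41 = 0.15 − 0.09824 = 0.05176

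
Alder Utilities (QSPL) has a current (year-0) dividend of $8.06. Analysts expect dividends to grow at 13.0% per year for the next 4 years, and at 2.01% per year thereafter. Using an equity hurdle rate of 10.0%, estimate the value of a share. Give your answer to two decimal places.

$149.10

Two-stage DDM. Project D₁…D_4 at 0.13, terminal growth 0.0201, discount at r = 0.1.
D_1 = 9.1078
D_2 = 10.2918
D_3 = 11.6297
D_4 = 13.1416
Terminal value at t=4: TV = D_5/(r−g) = 13.4058/(0.1−0.0201) = 167.7818
P₀ = 9.1078/(1+0.1)^1 + 10.2918/(1+0.1)^2 + 11.6297/(1+0.1)^3 + 13.1416/(1+0.1)^4 + 167.7818/(1+0.1)^4 = 149.0962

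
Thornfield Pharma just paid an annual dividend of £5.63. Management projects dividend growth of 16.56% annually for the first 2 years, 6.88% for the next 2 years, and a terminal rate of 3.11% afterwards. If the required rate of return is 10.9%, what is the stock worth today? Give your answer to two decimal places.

Three-stage DDM. Project D₁…D_4; terminal Gordon value at t=4 with g = 0.0311; discount at r = 0.109.
D_1 = 6.5623
D_2 = 7.6490
D_3 = 8.1753
D_4 = 8.7378
TV_4 = 9.0095/(0.109−0.0311) = 115.6548
P₀ = Σ Dₜ/(1+r)ᵗ + TV_4/(1+r)^4 = 100.3678

£100.37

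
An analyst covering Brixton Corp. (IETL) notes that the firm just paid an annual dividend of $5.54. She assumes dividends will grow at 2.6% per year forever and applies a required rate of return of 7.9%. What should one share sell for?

Gordon growth model: P₀ = D₁/(r − g). D₁ = 5.54 × (1 + 0.026) = 5.6840.
P₀ = 5.6840 / (0.079 − 0.026) = 5.6840 / 0.053 = 107.2460

$107.25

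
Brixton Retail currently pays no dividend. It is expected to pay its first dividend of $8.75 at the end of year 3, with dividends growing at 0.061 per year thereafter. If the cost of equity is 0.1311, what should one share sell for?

$97.56

Deferred-dividend DDM. At t=2 the remaining stream is a growing perpetuity with first payment D_3 = 8.75.
V_2 = D_3/(r−g) = 8.75/(0.1311−0.061) = 124.8217
P₀ = V_2/(1+r)^2 = 124.8217/(1+0.1311)^2 = 97.5636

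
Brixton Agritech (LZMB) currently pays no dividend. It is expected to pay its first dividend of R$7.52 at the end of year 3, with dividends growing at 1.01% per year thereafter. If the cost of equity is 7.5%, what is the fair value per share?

Deferred-dividend DDM. At t=2 the remaining stream is a growing perpetuity with first payment D_3 = 7.52.
V_2 = D_3/(r−g) = 7.52/(0.075−0.0101) = 115.8706
P₀ = V_2/(1+r)^2 = 115.8706/(1+0.075)^2 = 100.2666

R$100.27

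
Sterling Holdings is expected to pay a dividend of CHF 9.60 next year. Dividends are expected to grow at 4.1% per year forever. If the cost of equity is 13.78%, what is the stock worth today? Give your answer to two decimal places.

CHF 99.17

Gordon growth model: P₀ = D₁/(r − g), with D₁ = 9.60 given directly.
P₀ = 9.6000 / (0.1378 − 0.041) = 9.6000 / 0.0968 = 99.1736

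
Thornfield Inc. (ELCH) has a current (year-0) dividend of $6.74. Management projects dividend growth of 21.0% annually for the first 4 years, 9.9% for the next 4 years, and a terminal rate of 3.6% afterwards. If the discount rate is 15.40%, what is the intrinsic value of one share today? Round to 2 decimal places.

$118.11

Three-stage DDM. Project D₁…D_8; terminal Gordon value at t=8 with g = 0.036; discount at r = 0.154.
D_1 = 8.1554
D_2 = 9.8680
D_3 = 11.9403
D_4 = 14.4478
D_5 = 15.8781
D_6 = 17.4501
D_7 = 19.1776
D_8 = 21.0762
TV_8 = 21.8349/(0.154−0.036) = 185.0418
P₀ = Σ Dₜ/(1+r)ᵗ + TV_8/(1+r)^8 = 118.1111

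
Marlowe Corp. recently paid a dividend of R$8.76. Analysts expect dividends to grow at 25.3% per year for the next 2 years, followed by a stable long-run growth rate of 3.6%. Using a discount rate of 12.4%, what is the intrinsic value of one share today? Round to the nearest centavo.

R$148.81

Two-stage DDM. Project D₁…D_2 at 0.253, terminal growth 0.036, discount at r = 0.124.
D_1 = 10.9763
D_2 = 13.7533
Terminal value at t=2: TV = D_3/(r−g) = 14.2484/(0.124−0.036) = 161.9136
P₀ = 10.9763/(1+0.124)^1 + 13.7533/(1+0.124)^2 + 161.9136/(1+0.124)^2 = 148.8110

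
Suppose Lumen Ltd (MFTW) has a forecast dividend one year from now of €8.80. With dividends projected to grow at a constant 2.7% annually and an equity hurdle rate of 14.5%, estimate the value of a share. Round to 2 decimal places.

€74.58

Gordon growth model: P₀ = D₁/(r − g), with D₁ = 8.80 given directly.
P₀ = 8.8000 / (0.145 − 0.027) = 8.8000 / 0.118 = 74.5763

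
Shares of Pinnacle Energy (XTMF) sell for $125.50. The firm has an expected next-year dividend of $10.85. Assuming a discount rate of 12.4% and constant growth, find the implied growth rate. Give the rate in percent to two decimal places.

3.75%

From P₀ = D₁/(r − g), the implied growth is g = r − D₁/P₀.
g = 0.124 − 10.85/125.50 = 0.124 − 0.08645 = 0.03755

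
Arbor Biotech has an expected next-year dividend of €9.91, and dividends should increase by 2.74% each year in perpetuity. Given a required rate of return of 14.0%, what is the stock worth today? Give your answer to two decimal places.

Gordon growth model: P₀ = D₁/(r − g), with D₁ = 9.91 given directly.
P₀ = 9.9100 / (0.14 − 0.0274) = 9.9100 / 0.1126 = 88.0107

€88.01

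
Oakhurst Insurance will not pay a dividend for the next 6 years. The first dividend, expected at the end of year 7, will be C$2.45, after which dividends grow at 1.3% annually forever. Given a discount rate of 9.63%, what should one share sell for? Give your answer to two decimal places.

C$16.94

Deferred-dividend DDM. At t=6 the remaining stream is a growing perpetuity with first payment D_7 = 2.45.
V_6 = D_7/(r−g) = 2.45/(0.0963−0.013) = 29.4118
P₀ = V_6/(1+r)^6 = 29.4118/(1+0.0963)^6 = 16.9412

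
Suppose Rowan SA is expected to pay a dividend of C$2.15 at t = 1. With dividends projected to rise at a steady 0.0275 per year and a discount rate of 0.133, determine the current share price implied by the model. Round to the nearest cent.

Gordon growth model: P₀ = D₁/(r − g), with D₁ = 2.15 given directly.
P₀ = 2.1500 / (0.133 − 0.0275) = 2.1500 / 0.1055 = 20.3791

C$20.38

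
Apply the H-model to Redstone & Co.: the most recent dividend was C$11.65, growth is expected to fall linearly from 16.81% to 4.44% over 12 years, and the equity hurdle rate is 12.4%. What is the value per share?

C$261.48

H-model: P₀ = D₀[(1+g_L) + H(g_S−g_L)]/(r−g_L), with H = 12/2 = 6.
P₀ = 11.65 × [(1+0.0444) + 6×(0.1681−0.0444)] / (0.124−0.0444)
   = 11.65 × 1.7866 / 0.0796 = 261.4810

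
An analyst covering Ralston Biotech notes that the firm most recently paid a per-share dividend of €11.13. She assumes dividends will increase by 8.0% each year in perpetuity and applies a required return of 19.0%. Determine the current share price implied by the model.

€109.28

Gordon growth model: P₀ = D₁/(r − g). D₁ = 11.13 × (1 + 0.08) = 12.0204.
P₀ = 12.0204 / (0.19 − 0.08) = 12.0204 / 0.11 = 109.2764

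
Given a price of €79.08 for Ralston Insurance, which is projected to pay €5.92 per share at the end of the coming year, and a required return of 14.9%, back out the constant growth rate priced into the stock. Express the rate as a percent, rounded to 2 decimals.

7.41%

From P₀ = D₁/(r − g), the implied growth is g = r − D₁/P₀.
g = 0.149 − 5.92/79.08 = 0.149 − 0.07486 = 0.07414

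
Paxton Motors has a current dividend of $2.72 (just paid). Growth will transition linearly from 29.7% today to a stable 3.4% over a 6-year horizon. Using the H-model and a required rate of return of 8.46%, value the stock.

$98.00

H-model: P₀ = D₀[(1+g_L) + H(g_S−g_L)]/(r−g_L), with H = 6/2 = 3.
P₀ = 2.72 × [(1+0.034) + 3×(0.297−0.034)] / (0.0846−0.034)
   = 2.72 × 1.8230 / 0.0506 = 97.9953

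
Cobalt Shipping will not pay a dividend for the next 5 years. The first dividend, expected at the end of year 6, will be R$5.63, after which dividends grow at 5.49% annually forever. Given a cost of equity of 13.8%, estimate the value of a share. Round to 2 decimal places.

R$35.50

Deferred-dividend DDM. At t=5 the remaining stream is a growing perpetuity with first payment D_6 = 5.63.
V_5 = D_6/(r−g) = 5.63/(0.138−0.0549) = 67.7497
P₀ = V_5/(1+r)^5 = 67.7497/(1+0.138)^5 = 35.4974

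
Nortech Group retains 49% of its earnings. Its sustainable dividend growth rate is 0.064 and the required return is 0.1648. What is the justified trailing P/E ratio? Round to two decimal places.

Payout ratio b = 1 − 0.49 = 0.51.
Justified trailing P/E = b(1+g)/(r−g) = 0.51×(1+0.064)/(0.1648−0.064) = 5.3833

5.38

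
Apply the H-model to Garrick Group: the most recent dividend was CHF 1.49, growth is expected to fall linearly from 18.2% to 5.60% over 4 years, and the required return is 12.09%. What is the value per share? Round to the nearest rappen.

CHF 30.03

H-model: P₀ = D₀[(1+g_L) + H(g_S−g_L)]/(r−g_L), with H = 4/2 = 2.
P₀ = 1.49 × [(1+0.056) + 2×(0.182−0.056)] / (0.1209−0.056)
   = 1.49 × 1.3080 / 0.0649 = 30.0296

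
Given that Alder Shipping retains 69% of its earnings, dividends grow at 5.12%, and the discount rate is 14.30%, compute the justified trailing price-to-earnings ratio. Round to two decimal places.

3.55

Payout ratio b = 1 − 0.69 = 0.31.
Justified trailing P/E = b(1+g)/(r−g) = 0.31×(1+0.0512)/(0.143−0.0512) = 3.5498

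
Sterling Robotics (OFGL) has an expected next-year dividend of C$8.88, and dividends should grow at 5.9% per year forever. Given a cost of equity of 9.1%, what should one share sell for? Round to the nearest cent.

Gordon growth model: P₀ = D₁/(r − g), with D₁ = 8.88 given directly.
P₀ = 8.8800 / (0.091 − 0.059) = 8.8800 / 0.032 = 277.5000

C$277.50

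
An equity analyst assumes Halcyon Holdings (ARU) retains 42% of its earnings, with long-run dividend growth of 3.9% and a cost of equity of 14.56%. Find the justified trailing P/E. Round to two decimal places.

Payout ratio b = 1 − 0.42 = 0.58.
Justified trailing P/E = b(1+g)/(r−g) = 0.58×(1+0.039)/(0.1456−0.039) = 5.6531

5.65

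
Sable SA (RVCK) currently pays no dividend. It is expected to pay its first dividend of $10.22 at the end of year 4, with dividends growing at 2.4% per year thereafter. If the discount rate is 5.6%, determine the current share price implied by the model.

Deferred-dividend DDM. At t=3 the remaining stream is a growing perpetuity with first payment D_4 = 10.22.
V_3 = D_4/(r−g) = 10.22/(0.056−0.024) = 319.3750
P₀ = V_3/(1+r)^3 = 319.3750/(1+0.056)^3 = 271.2122

$271.21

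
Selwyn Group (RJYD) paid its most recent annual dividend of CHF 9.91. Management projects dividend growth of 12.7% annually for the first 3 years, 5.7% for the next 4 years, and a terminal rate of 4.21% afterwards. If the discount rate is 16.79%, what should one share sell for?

CHF 105.12

Three-stage DDM. Project D₁…D_7; terminal Gordon value at t=7 with g = 0.0421; discount at r = 0.1679.
D_1 = 11.1686
D_2 = 12.5870
D_3 = 14.1855
D_4 = 14.9941
D_5 = 15.8488
D_6 = 16.7521
D_7 = 17.7070
TV_7 = 18.4525/(0.1679−0.0421) = 146.6811
P₀ = Σ Dₜ/(1+r)ᵗ + TV_7/(1+r)^7 = 105.1171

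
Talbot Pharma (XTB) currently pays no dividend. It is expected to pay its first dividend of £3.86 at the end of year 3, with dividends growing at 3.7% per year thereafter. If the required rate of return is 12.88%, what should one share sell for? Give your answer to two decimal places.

£33.00

Deferred-dividend DDM. At t=2 the remaining stream is a growing perpetuity with first payment D_3 = 3.86.
V_2 = D_3/(r−g) = 3.86/(0.1288−0.037) = 42.0479
P₀ = V_2/(1+r)^2 = 42.0479/(1+0.1288)^2 = 32.9997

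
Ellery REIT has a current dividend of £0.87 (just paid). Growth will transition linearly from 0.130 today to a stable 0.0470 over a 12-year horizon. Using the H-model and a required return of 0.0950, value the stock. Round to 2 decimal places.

H-model: P₀ = D₀[(1+g_L) + H(g_S−g_L)]/(r−g_L), with H = 12/2 = 6.
P₀ = 0.87 × [(1+0.047) + 6×(0.13−0.047)] / (0.095−0.047)
   = 0.87 × 1.5450 / 0.048 = 28.0031

£28.00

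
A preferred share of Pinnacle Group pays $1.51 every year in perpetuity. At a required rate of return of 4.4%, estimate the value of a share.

$34.32

Zero-growth DDM (perpetuity): P₀ = D/r = 1.51 / 0.044 = 34.3182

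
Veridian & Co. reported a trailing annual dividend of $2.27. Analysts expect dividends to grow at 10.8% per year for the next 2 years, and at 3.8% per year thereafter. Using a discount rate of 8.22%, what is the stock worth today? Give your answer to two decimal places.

$60.58

Two-stage DDM. Project D₁…D_2 at 0.108, terminal growth 0.038, discount at r = 0.0822.
D_1 = 2.5152
D_2 = 2.7868
Terminal value at t=2: TV = D_3/(r−g) = 2.8927/(0.0822−0.038) = 65.4456
P₀ = 2.5152/(1+0.0822)^1 + 2.7868/(1+0.0822)^2 + 65.4456/(1+0.0822)^2 = 60.5848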